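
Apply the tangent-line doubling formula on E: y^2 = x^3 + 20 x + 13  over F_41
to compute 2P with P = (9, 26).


Doubling: s = (3 x1^2 + a) / (2 y1)
s = (3*9^2 + 20) / (2*26) mod 41 = 9
x3 = s^2 - 2 x1 mod 41 = 9^2 - 2*9 = 22
y3 = s (x1 - x3) - y1 mod 41 = 9 * (9 - 22) - 26 = 21

2P = (22, 21)


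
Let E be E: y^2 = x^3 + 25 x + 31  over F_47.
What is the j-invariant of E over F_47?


Delta = -16(4 a^3 + 27 b^2) mod 47 = 18
-1728 * (4 a)^3 = -1728 * (4*25)^3 mod 47 = 26
j = 26 * 18^(-1) mod 47 = 38

j = 38 (mod 47)


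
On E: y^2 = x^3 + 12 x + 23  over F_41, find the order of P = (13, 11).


Compute successive multiples of P until we hit O:
  1P = (13, 11)
  2P = (11, 25)
  3P = (25, 32)
  4P = (24, 21)
  5P = (36, 24)
  6P = (1, 35)
  7P = (31, 25)
  8P = (30, 35)
  ... (continuing to 41P)
  41P = O

ord(P) = 41


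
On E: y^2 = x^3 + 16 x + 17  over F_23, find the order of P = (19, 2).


Compute successive multiples of P until we hit O:
  1P = (19, 2)
  2P = (11, 11)
  3P = (9, 4)
  4P = (7, 14)
  5P = (21, 0)
  6P = (7, 9)
  7P = (9, 19)
  8P = (11, 12)
  ... (continuing to 10P)
  10P = O

ord(P) = 10


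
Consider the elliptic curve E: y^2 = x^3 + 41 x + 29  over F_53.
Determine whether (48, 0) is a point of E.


Check whether y^2 = x^3 + 41 x + 29 (mod 53) for (x, y) = (48, 0).
LHS: y^2 = 0^2 mod 53 = 0
RHS: x^3 + 41 x + 29 = 48^3 + 41*48 + 29 mod 53 = 17
LHS != RHS

No, not on the curve


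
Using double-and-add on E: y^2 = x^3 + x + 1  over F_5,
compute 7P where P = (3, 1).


k = 7 = 111_2 (binary, LSB first: 111)
Double-and-add from P = (3, 1):
  bit 0 = 1: acc = O + (3, 1) = (3, 1)
  bit 1 = 1: acc = (3, 1) + (0, 1) = (2, 4)
  bit 2 = 1: acc = (2, 4) + (4, 2) = (0, 4)

7P = (0, 4)


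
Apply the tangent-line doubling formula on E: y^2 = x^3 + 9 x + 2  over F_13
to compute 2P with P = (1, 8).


Doubling: s = (3 x1^2 + a) / (2 y1)
s = (3*1^2 + 9) / (2*8) mod 13 = 4
x3 = s^2 - 2 x1 mod 13 = 4^2 - 2*1 = 1
y3 = s (x1 - x3) - y1 mod 13 = 4 * (1 - 1) - 8 = 5

2P = (1, 5)


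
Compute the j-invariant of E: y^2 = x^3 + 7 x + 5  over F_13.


Delta = -16(4 a^3 + 27 b^2) mod 13 = 8
-1728 * (4 a)^3 = -1728 * (4*7)^3 mod 13 = 8
j = 8 * 8^(-1) mod 13 = 1

j = 1 (mod 13)


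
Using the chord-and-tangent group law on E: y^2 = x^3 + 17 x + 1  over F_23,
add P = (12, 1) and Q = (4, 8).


P != Q, so use the chord formula.
s = (y2 - y1) / (x2 - x1) = (7) / (15) mod 23 = 2
x3 = s^2 - x1 - x2 mod 23 = 2^2 - 12 - 4 = 11
y3 = s (x1 - x3) - y1 mod 23 = 2 * (12 - 11) - 1 = 1

P + Q = (11, 1)


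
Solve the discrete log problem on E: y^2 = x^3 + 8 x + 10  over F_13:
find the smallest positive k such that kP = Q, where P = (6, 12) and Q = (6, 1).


Enumerate multiples of P until we hit Q = (6, 1):
  1P = (6, 12)
  2P = (11, 5)
  3P = (12, 12)
  4P = (8, 1)
  5P = (0, 7)
  6P = (3, 10)
  7P = (3, 3)
  8P = (0, 6)
  9P = (8, 12)
  10P = (12, 1)
  11P = (11, 8)
  12P = (6, 1)
Match found at i = 12.

k = 12


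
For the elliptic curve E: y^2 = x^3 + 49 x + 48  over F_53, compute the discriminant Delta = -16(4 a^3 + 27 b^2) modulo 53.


4 a^3 + 27 b^2 = 4*49^3 + 27*48^2 = 470596 + 62208 = 532804
Delta = -16 * (532804) = -8524864
Delta mod 53 = 27

Delta = 27 (mod 53)


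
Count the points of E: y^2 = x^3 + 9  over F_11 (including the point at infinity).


For each x in F_11, count y with y^2 = x^3 + 0 x + 9 mod 11:
  x = 0: RHS = 9, y in [3, 8]  -> 2 point(s)
  x = 3: RHS = 3, y in [5, 6]  -> 2 point(s)
  x = 6: RHS = 5, y in [4, 7]  -> 2 point(s)
  x = 7: RHS = 0, y in [0]  -> 1 point(s)
  x = 8: RHS = 4, y in [2, 9]  -> 2 point(s)
  x = 9: RHS = 1, y in [1, 10]  -> 2 point(s)
Affine points: 11. Add the point at infinity: total = 12.

#E(F_11) = 12


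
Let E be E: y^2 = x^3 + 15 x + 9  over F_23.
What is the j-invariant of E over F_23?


Delta = -16(4 a^3 + 27 b^2) mod 23 = 7
-1728 * (4 a)^3 = -1728 * (4*15)^3 mod 23 = 2
j = 2 * 7^(-1) mod 23 = 20

j = 20 (mod 23)


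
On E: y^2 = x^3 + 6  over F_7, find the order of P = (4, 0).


Compute successive multiples of P until we hit O:
  1P = (4, 0)
  2P = O

ord(P) = 2


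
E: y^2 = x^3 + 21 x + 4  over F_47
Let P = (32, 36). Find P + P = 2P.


Doubling: s = (3 x1^2 + a) / (2 y1)
s = (3*32^2 + 21) / (2*36) mod 47 = 41
x3 = s^2 - 2 x1 mod 47 = 41^2 - 2*32 = 19
y3 = s (x1 - x3) - y1 mod 47 = 41 * (32 - 19) - 36 = 27

2P = (19, 27)


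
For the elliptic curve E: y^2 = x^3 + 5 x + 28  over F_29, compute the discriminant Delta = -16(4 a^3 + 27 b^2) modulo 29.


4 a^3 + 27 b^2 = 4*5^3 + 27*28^2 = 500 + 21168 = 21668
Delta = -16 * (21668) = -346688
Delta mod 29 = 7

Delta = 7 (mod 29)


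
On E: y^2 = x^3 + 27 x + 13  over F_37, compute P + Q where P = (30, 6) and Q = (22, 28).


P != Q, so use the chord formula.
s = (y2 - y1) / (x2 - x1) = (22) / (29) mod 37 = 25
x3 = s^2 - x1 - x2 mod 37 = 25^2 - 30 - 22 = 18
y3 = s (x1 - x3) - y1 mod 37 = 25 * (30 - 18) - 6 = 35

P + Q = (18, 35)


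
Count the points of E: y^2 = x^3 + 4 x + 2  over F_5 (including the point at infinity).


For each x in F_5, count y with y^2 = x^3 + 4 x + 2 mod 5:
  x = 3: RHS = 1, y in [1, 4]  -> 2 point(s)
Affine points: 2. Add the point at infinity: total = 3.

#E(F_5) = 3


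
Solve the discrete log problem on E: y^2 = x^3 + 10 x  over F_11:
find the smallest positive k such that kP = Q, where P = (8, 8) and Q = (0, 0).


Enumerate multiples of P until we hit Q = (0, 0):
  1P = (8, 8)
  2P = (4, 4)
  3P = (0, 0)
Match found at i = 3.

k = 3


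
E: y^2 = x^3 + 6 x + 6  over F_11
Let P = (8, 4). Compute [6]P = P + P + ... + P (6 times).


k = 6 = 110_2 (binary, LSB first: 011)
Double-and-add from P = (8, 4):
  bit 0 = 0: acc unchanged = O
  bit 1 = 1: acc = O + (6, 7) = (6, 7)
  bit 2 = 1: acc = (6, 7) + (2, 2) = (8, 7)

6P = (8, 7)


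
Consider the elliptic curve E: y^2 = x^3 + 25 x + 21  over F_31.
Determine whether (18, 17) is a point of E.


Check whether y^2 = x^3 + 25 x + 21 (mod 31) for (x, y) = (18, 17).
LHS: y^2 = 17^2 mod 31 = 10
RHS: x^3 + 25 x + 21 = 18^3 + 25*18 + 21 mod 31 = 10
LHS = RHS

Yes, on the curve


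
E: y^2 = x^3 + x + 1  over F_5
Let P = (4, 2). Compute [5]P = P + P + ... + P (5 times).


k = 5 = 101_2 (binary, LSB first: 101)
Double-and-add from P = (4, 2):
  bit 0 = 1: acc = O + (4, 2) = (4, 2)
  bit 1 = 0: acc unchanged = (4, 2)
  bit 2 = 1: acc = (4, 2) + (0, 4) = (0, 1)

5P = (0, 1)


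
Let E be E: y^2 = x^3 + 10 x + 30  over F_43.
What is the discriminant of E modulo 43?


4 a^3 + 27 b^2 = 4*10^3 + 27*30^2 = 4000 + 24300 = 28300
Delta = -16 * (28300) = -452800
Delta mod 43 = 33

Delta = 33 (mod 43)


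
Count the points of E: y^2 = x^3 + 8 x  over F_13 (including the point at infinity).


For each x in F_13, count y with y^2 = x^3 + 8 x + 0 mod 13:
  x = 0: RHS = 0, y in [0]  -> 1 point(s)
  x = 1: RHS = 9, y in [3, 10]  -> 2 point(s)
  x = 3: RHS = 12, y in [5, 8]  -> 2 point(s)
  x = 5: RHS = 9, y in [3, 10]  -> 2 point(s)
  x = 6: RHS = 4, y in [2, 11]  -> 2 point(s)
  x = 7: RHS = 9, y in [3, 10]  -> 2 point(s)
  x = 8: RHS = 4, y in [2, 11]  -> 2 point(s)
  x = 10: RHS = 1, y in [1, 12]  -> 2 point(s)
  x = 12: RHS = 4, y in [2, 11]  -> 2 point(s)
Affine points: 17. Add the point at infinity: total = 18.

#E(F_13) = 18


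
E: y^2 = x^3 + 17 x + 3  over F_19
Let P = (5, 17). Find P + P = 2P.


Doubling: s = (3 x1^2 + a) / (2 y1)
s = (3*5^2 + 17) / (2*17) mod 19 = 15
x3 = s^2 - 2 x1 mod 19 = 15^2 - 2*5 = 6
y3 = s (x1 - x3) - y1 mod 19 = 15 * (5 - 6) - 17 = 6

2P = (6, 6)


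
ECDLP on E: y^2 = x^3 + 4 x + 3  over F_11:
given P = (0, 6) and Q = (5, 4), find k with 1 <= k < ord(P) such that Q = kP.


Enumerate multiples of P until we hit Q = (5, 4):
  1P = (0, 6)
  2P = (5, 7)
  3P = (10, 3)
  4P = (10, 8)
  5P = (5, 4)
Match found at i = 5.

k = 5


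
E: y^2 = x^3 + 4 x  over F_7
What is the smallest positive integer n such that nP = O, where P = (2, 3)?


Compute successive multiples of P until we hit O:
  1P = (2, 3)
  2P = (0, 0)
  3P = (2, 4)
  4P = O

ord(P) = 4


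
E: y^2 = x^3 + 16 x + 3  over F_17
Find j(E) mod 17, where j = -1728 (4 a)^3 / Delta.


Delta = -16(4 a^3 + 27 b^2) mod 17 = 1
-1728 * (4 a)^3 = -1728 * (4*16)^3 mod 17 = 7
j = 7 * 1^(-1) mod 17 = 7

j = 7 (mod 17)


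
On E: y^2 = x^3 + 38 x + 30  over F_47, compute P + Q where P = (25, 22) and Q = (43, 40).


P != Q, so use the chord formula.
s = (y2 - y1) / (x2 - x1) = (18) / (18) mod 47 = 1
x3 = s^2 - x1 - x2 mod 47 = 1^2 - 25 - 43 = 27
y3 = s (x1 - x3) - y1 mod 47 = 1 * (25 - 27) - 22 = 23

P + Q = (27, 23)


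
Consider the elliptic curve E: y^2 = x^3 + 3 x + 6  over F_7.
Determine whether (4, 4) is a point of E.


Check whether y^2 = x^3 + 3 x + 6 (mod 7) for (x, y) = (4, 4).
LHS: y^2 = 4^2 mod 7 = 2
RHS: x^3 + 3 x + 6 = 4^3 + 3*4 + 6 mod 7 = 5
LHS != RHS

No, not on the curve


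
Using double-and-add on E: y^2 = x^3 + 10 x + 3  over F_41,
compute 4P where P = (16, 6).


k = 4 = 100_2 (binary, LSB first: 001)
Double-and-add from P = (16, 6):
  bit 0 = 0: acc unchanged = O
  bit 1 = 0: acc unchanged = O
  bit 2 = 1: acc = O + (24, 39) = (24, 39)

4P = (24, 39)


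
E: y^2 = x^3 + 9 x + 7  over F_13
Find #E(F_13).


For each x in F_13, count y with y^2 = x^3 + 9 x + 7 mod 13:
  x = 1: RHS = 4, y in [2, 11]  -> 2 point(s)
  x = 3: RHS = 9, y in [3, 10]  -> 2 point(s)
  x = 4: RHS = 3, y in [4, 9]  -> 2 point(s)
  x = 6: RHS = 4, y in [2, 11]  -> 2 point(s)
  x = 7: RHS = 10, y in [6, 7]  -> 2 point(s)
  x = 12: RHS = 10, y in [6, 7]  -> 2 point(s)
Affine points: 12. Add the point at infinity: total = 13.

#E(F_13) = 13


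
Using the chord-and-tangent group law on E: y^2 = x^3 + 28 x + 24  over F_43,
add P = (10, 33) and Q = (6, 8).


P != Q, so use the chord formula.
s = (y2 - y1) / (x2 - x1) = (18) / (39) mod 43 = 17
x3 = s^2 - x1 - x2 mod 43 = 17^2 - 10 - 6 = 15
y3 = s (x1 - x3) - y1 mod 43 = 17 * (10 - 15) - 33 = 11

P + Q = (15, 11)


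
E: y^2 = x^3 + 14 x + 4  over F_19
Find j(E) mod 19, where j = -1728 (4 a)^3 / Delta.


Delta = -16(4 a^3 + 27 b^2) mod 19 = 5
-1728 * (4 a)^3 = -1728 * (4*14)^3 mod 19 = 18
j = 18 * 5^(-1) mod 19 = 15

j = 15 (mod 19)


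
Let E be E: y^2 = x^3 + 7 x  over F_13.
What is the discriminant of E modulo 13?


4 a^3 + 27 b^2 = 4*7^3 + 27*0^2 = 1372 + 0 = 1372
Delta = -16 * (1372) = -21952
Delta mod 13 = 5

Delta = 5 (mod 13)


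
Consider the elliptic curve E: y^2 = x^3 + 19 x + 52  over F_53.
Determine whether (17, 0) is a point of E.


Check whether y^2 = x^3 + 19 x + 52 (mod 53) for (x, y) = (17, 0).
LHS: y^2 = 0^2 mod 53 = 0
RHS: x^3 + 19 x + 52 = 17^3 + 19*17 + 52 mod 53 = 41
LHS != RHS

No, not on the curve


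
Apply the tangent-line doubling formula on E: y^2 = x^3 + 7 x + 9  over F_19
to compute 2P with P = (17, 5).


Doubling: s = (3 x1^2 + a) / (2 y1)
s = (3*17^2 + 7) / (2*5) mod 19 = 0
x3 = s^2 - 2 x1 mod 19 = 0^2 - 2*17 = 4
y3 = s (x1 - x3) - y1 mod 19 = 0 * (17 - 4) - 5 = 14

2P = (4, 14)


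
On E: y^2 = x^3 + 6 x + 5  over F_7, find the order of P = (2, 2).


Compute successive multiples of P until we hit O:
  1P = (2, 2)
  2P = (4, 3)
  3P = (3, 1)
  4P = (3, 6)
  5P = (4, 4)
  6P = (2, 5)
  7P = O

ord(P) = 7


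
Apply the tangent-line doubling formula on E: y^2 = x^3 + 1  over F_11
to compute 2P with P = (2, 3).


Doubling: s = (3 x1^2 + a) / (2 y1)
s = (3*2^2 + 0) / (2*3) mod 11 = 2
x3 = s^2 - 2 x1 mod 11 = 2^2 - 2*2 = 0
y3 = s (x1 - x3) - y1 mod 11 = 2 * (2 - 0) - 3 = 1

2P = (0, 1)


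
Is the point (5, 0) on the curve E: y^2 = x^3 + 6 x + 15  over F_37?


Check whether y^2 = x^3 + 6 x + 15 (mod 37) for (x, y) = (5, 0).
LHS: y^2 = 0^2 mod 37 = 0
RHS: x^3 + 6 x + 15 = 5^3 + 6*5 + 15 mod 37 = 22
LHS != RHS

No, not on the curve


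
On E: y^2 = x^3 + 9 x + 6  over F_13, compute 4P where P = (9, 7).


k = 4 = 100_2 (binary, LSB first: 001)
Double-and-add from P = (9, 7):
  bit 0 = 0: acc unchanged = O
  bit 1 = 0: acc unchanged = O
  bit 2 = 1: acc = O + (12, 10) = (12, 10)

4P = (12, 10)


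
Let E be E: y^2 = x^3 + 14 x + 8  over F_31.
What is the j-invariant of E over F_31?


Delta = -16(4 a^3 + 27 b^2) mod 31 = 3
-1728 * (4 a)^3 = -1728 * (4*14)^3 mod 31 = 8
j = 8 * 3^(-1) mod 31 = 13

j = 13 (mod 31)


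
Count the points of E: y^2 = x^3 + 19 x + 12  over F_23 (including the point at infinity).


For each x in F_23, count y with y^2 = x^3 + 19 x + 12 mod 23:
  x = 0: RHS = 12, y in [9, 14]  -> 2 point(s)
  x = 1: RHS = 9, y in [3, 20]  -> 2 point(s)
  x = 2: RHS = 12, y in [9, 14]  -> 2 point(s)
  x = 3: RHS = 4, y in [2, 21]  -> 2 point(s)
  x = 5: RHS = 2, y in [5, 18]  -> 2 point(s)
  x = 8: RHS = 9, y in [3, 20]  -> 2 point(s)
  x = 10: RHS = 6, y in [11, 12]  -> 2 point(s)
  x = 12: RHS = 13, y in [6, 17]  -> 2 point(s)
  x = 13: RHS = 18, y in [8, 15]  -> 2 point(s)
  x = 14: RHS = 9, y in [3, 20]  -> 2 point(s)
  x = 17: RHS = 4, y in [2, 21]  -> 2 point(s)
  x = 21: RHS = 12, y in [9, 14]  -> 2 point(s)
Affine points: 24. Add the point at infinity: total = 25.

#E(F_23) = 25


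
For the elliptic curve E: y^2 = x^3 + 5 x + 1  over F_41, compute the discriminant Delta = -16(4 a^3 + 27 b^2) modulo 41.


4 a^3 + 27 b^2 = 4*5^3 + 27*1^2 = 500 + 27 = 527
Delta = -16 * (527) = -8432
Delta mod 41 = 14

Delta = 14 (mod 41)


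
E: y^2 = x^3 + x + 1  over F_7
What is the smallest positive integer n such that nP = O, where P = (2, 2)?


Compute successive multiples of P until we hit O:
  1P = (2, 2)
  2P = (0, 1)
  3P = (0, 6)
  4P = (2, 5)
  5P = O

ord(P) = 5


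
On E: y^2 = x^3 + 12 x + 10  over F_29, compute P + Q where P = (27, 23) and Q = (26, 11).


P != Q, so use the chord formula.
s = (y2 - y1) / (x2 - x1) = (17) / (28) mod 29 = 12
x3 = s^2 - x1 - x2 mod 29 = 12^2 - 27 - 26 = 4
y3 = s (x1 - x3) - y1 mod 29 = 12 * (27 - 4) - 23 = 21

P + Q = (4, 21)


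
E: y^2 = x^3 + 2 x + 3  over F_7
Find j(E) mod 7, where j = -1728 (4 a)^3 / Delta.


Delta = -16(4 a^3 + 27 b^2) mod 7 = 3
-1728 * (4 a)^3 = -1728 * (4*2)^3 mod 7 = 1
j = 1 * 3^(-1) mod 7 = 5

j = 5 (mod 7)


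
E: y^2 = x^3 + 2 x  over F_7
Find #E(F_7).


For each x in F_7, count y with y^2 = x^3 + 2 x + 0 mod 7:
  x = 0: RHS = 0, y in [0]  -> 1 point(s)
  x = 4: RHS = 2, y in [3, 4]  -> 2 point(s)
  x = 5: RHS = 2, y in [3, 4]  -> 2 point(s)
  x = 6: RHS = 4, y in [2, 5]  -> 2 point(s)
Affine points: 7. Add the point at infinity: total = 8.

#E(F_7) = 8


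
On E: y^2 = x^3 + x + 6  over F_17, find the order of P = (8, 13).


Compute successive multiples of P until we hit O:
  1P = (8, 13)
  2P = (9, 9)
  3P = (16, 2)
  4P = (1, 5)
  5P = (10, 9)
  6P = (3, 11)
  7P = (15, 8)
  8P = (7, 13)
  ... (continuing to 20P)
  20P = O

ord(P) = 20


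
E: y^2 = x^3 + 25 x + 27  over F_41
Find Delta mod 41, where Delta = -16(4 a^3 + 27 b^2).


4 a^3 + 27 b^2 = 4*25^3 + 27*27^2 = 62500 + 19683 = 82183
Delta = -16 * (82183) = -1314928
Delta mod 41 = 24

Delta = 24 (mod 41)


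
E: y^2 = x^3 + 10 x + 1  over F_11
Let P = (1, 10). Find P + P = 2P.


Doubling: s = (3 x1^2 + a) / (2 y1)
s = (3*1^2 + 10) / (2*10) mod 11 = 10
x3 = s^2 - 2 x1 mod 11 = 10^2 - 2*1 = 10
y3 = s (x1 - x3) - y1 mod 11 = 10 * (1 - 10) - 10 = 10

2P = (10, 10)


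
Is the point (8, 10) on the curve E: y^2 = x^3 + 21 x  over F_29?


Check whether y^2 = x^3 + 21 x + 0 (mod 29) for (x, y) = (8, 10).
LHS: y^2 = 10^2 mod 29 = 13
RHS: x^3 + 21 x + 0 = 8^3 + 21*8 + 0 mod 29 = 13
LHS = RHS

Yes, on the curve


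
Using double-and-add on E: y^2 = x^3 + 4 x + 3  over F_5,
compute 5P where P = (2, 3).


k = 5 = 101_2 (binary, LSB first: 101)
Double-and-add from P = (2, 3):
  bit 0 = 1: acc = O + (2, 3) = (2, 3)
  bit 1 = 0: acc unchanged = (2, 3)
  bit 2 = 1: acc = (2, 3) + (2, 3) = (2, 2)

5P = (2, 2)


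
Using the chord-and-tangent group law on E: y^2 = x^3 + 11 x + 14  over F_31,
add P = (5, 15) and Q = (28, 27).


P != Q, so use the chord formula.
s = (y2 - y1) / (x2 - x1) = (12) / (23) mod 31 = 14
x3 = s^2 - x1 - x2 mod 31 = 14^2 - 5 - 28 = 8
y3 = s (x1 - x3) - y1 mod 31 = 14 * (5 - 8) - 15 = 5

P + Q = (8, 5)


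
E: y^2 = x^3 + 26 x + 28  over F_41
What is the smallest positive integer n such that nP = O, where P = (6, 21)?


Compute successive multiples of P until we hit O:
  1P = (6, 21)
  2P = (27, 35)
  3P = (13, 29)
  4P = (30, 16)
  5P = (38, 13)
  6P = (15, 12)
  7P = (21, 35)
  8P = (32, 34)
  ... (continuing to 51P)
  51P = O

ord(P) = 51


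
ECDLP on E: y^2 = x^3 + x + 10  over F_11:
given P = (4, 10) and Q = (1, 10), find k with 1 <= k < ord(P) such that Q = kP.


Enumerate multiples of P until we hit Q = (1, 10):
  1P = (4, 10)
  2P = (1, 10)
Match found at i = 2.

k = 2


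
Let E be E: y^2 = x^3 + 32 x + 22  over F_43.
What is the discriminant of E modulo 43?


4 a^3 + 27 b^2 = 4*32^3 + 27*22^2 = 131072 + 13068 = 144140
Delta = -16 * (144140) = -2306240
Delta mod 43 = 22

Delta = 22 (mod 43)


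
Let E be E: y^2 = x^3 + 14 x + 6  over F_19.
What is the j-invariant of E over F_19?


Delta = -16(4 a^3 + 27 b^2) mod 19 = 10
-1728 * (4 a)^3 = -1728 * (4*14)^3 mod 19 = 18
j = 18 * 10^(-1) mod 19 = 17

j = 17 (mod 19)


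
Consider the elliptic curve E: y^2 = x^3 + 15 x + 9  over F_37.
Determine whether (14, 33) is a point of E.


Check whether y^2 = x^3 + 15 x + 9 (mod 37) for (x, y) = (14, 33).
LHS: y^2 = 33^2 mod 37 = 16
RHS: x^3 + 15 x + 9 = 14^3 + 15*14 + 9 mod 37 = 3
LHS != RHS

No, not on the curve


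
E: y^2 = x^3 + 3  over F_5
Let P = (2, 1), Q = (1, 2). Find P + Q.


P != Q, so use the chord formula.
s = (y2 - y1) / (x2 - x1) = (1) / (4) mod 5 = 4
x3 = s^2 - x1 - x2 mod 5 = 4^2 - 2 - 1 = 3
y3 = s (x1 - x3) - y1 mod 5 = 4 * (2 - 3) - 1 = 0

P + Q = (3, 0)


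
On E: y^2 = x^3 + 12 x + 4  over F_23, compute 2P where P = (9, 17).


Doubling: s = (3 x1^2 + a) / (2 y1)
s = (3*9^2 + 12) / (2*17) mod 23 = 19
x3 = s^2 - 2 x1 mod 23 = 19^2 - 2*9 = 21
y3 = s (x1 - x3) - y1 mod 23 = 19 * (9 - 21) - 17 = 8

2P = (21, 8)


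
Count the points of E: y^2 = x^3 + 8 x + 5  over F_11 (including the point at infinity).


For each x in F_11, count y with y^2 = x^3 + 8 x + 5 mod 11:
  x = 0: RHS = 5, y in [4, 7]  -> 2 point(s)
  x = 1: RHS = 3, y in [5, 6]  -> 2 point(s)
  x = 3: RHS = 1, y in [1, 10]  -> 2 point(s)
  x = 5: RHS = 5, y in [4, 7]  -> 2 point(s)
  x = 6: RHS = 5, y in [4, 7]  -> 2 point(s)
  x = 8: RHS = 9, y in [3, 8]  -> 2 point(s)
  x = 9: RHS = 3, y in [5, 6]  -> 2 point(s)
Affine points: 14. Add the point at infinity: total = 15.

#E(F_11) = 15


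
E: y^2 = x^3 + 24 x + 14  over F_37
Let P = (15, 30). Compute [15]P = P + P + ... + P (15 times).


k = 15 = 1111_2 (binary, LSB first: 1111)
Double-and-add from P = (15, 30):
  bit 0 = 1: acc = O + (15, 30) = (15, 30)
  bit 1 = 1: acc = (15, 30) + (32, 18) = (17, 28)
  bit 2 = 1: acc = (17, 28) + (6, 35) = (30, 24)
  bit 3 = 1: acc = (30, 24) + (4, 10) = (30, 13)

15P = (30, 13)


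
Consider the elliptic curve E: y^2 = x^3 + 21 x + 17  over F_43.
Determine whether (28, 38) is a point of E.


Check whether y^2 = x^3 + 21 x + 17 (mod 43) for (x, y) = (28, 38).
LHS: y^2 = 38^2 mod 43 = 25
RHS: x^3 + 21 x + 17 = 28^3 + 21*28 + 17 mod 43 = 25
LHS = RHS

Yes, on the curve


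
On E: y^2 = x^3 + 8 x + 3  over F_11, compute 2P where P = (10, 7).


Doubling: s = (3 x1^2 + a) / (2 y1)
s = (3*10^2 + 8) / (2*7) mod 11 = 0
x3 = s^2 - 2 x1 mod 11 = 0^2 - 2*10 = 2
y3 = s (x1 - x3) - y1 mod 11 = 0 * (10 - 2) - 7 = 4

2P = (2, 4)


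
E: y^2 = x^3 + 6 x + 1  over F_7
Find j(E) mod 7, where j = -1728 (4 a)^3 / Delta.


Delta = -16(4 a^3 + 27 b^2) mod 7 = 3
-1728 * (4 a)^3 = -1728 * (4*6)^3 mod 7 = 6
j = 6 * 3^(-1) mod 7 = 2

j = 2 (mod 7)


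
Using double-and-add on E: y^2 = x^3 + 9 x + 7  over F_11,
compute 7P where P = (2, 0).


k = 7 = 111_2 (binary, LSB first: 111)
Double-and-add from P = (2, 0):
  bit 0 = 1: acc = O + (2, 0) = (2, 0)
  bit 1 = 1: acc = (2, 0) + O = (2, 0)
  bit 2 = 1: acc = (2, 0) + O = (2, 0)

7P = (2, 0)


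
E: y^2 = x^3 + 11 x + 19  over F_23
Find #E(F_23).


For each x in F_23, count y with y^2 = x^3 + 11 x + 19 mod 23:
  x = 1: RHS = 8, y in [10, 13]  -> 2 point(s)
  x = 2: RHS = 3, y in [7, 16]  -> 2 point(s)
  x = 4: RHS = 12, y in [9, 14]  -> 2 point(s)
  x = 6: RHS = 2, y in [5, 18]  -> 2 point(s)
  x = 7: RHS = 2, y in [5, 18]  -> 2 point(s)
  x = 10: RHS = 2, y in [5, 18]  -> 2 point(s)
  x = 12: RHS = 16, y in [4, 19]  -> 2 point(s)
  x = 13: RHS = 13, y in [6, 17]  -> 2 point(s)
  x = 16: RHS = 13, y in [6, 17]  -> 2 point(s)
  x = 17: RHS = 13, y in [6, 17]  -> 2 point(s)
  x = 18: RHS = 0, y in [0]  -> 1 point(s)
  x = 19: RHS = 3, y in [7, 16]  -> 2 point(s)
  x = 21: RHS = 12, y in [9, 14]  -> 2 point(s)
Affine points: 25. Add the point at infinity: total = 26.

#E(F_23) = 26


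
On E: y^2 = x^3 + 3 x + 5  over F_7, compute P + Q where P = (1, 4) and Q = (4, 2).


P != Q, so use the chord formula.
s = (y2 - y1) / (x2 - x1) = (5) / (3) mod 7 = 4
x3 = s^2 - x1 - x2 mod 7 = 4^2 - 1 - 4 = 4
y3 = s (x1 - x3) - y1 mod 7 = 4 * (1 - 4) - 4 = 5

P + Q = (4, 5)


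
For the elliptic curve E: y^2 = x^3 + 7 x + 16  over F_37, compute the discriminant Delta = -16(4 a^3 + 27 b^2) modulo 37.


4 a^3 + 27 b^2 = 4*7^3 + 27*16^2 = 1372 + 6912 = 8284
Delta = -16 * (8284) = -132544
Delta mod 37 = 27

Delta = 27 (mod 37)


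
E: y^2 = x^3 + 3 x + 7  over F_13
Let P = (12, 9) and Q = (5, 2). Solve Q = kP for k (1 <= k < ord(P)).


Enumerate multiples of P until we hit Q = (5, 2):
  1P = (12, 9)
  2P = (5, 2)
Match found at i = 2.

k = 2


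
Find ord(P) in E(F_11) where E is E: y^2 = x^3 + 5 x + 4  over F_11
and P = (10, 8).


Compute successive multiples of P until we hit O:
  1P = (10, 8)
  2P = (5, 0)
  3P = (10, 3)
  4P = O

ord(P) = 4


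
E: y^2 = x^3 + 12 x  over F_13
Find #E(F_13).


For each x in F_13, count y with y^2 = x^3 + 12 x + 0 mod 13:
  x = 0: RHS = 0, y in [0]  -> 1 point(s)
  x = 1: RHS = 0, y in [0]  -> 1 point(s)
  x = 5: RHS = 3, y in [4, 9]  -> 2 point(s)
  x = 8: RHS = 10, y in [6, 7]  -> 2 point(s)
  x = 12: RHS = 0, y in [0]  -> 1 point(s)
Affine points: 7. Add the point at infinity: total = 8.

#E(F_13) = 8


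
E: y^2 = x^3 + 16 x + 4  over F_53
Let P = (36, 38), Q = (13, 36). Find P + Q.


P != Q, so use the chord formula.
s = (y2 - y1) / (x2 - x1) = (51) / (30) mod 53 = 7
x3 = s^2 - x1 - x2 mod 53 = 7^2 - 36 - 13 = 0
y3 = s (x1 - x3) - y1 mod 53 = 7 * (36 - 0) - 38 = 2

P + Q = (0, 2)


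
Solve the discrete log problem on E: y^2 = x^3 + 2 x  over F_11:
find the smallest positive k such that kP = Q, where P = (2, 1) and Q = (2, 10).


Enumerate multiples of P until we hit Q = (2, 10):
  1P = (2, 1)
  2P = (1, 6)
  3P = (0, 0)
  4P = (1, 5)
  5P = (2, 10)
Match found at i = 5.

k = 5


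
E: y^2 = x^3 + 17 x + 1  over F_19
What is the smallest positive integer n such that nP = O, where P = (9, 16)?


Compute successive multiples of P until we hit O:
  1P = (9, 16)
  2P = (2, 10)
  3P = (13, 5)
  4P = (1, 0)
  5P = (13, 14)
  6P = (2, 9)
  7P = (9, 3)
  8P = O

ord(P) = 8


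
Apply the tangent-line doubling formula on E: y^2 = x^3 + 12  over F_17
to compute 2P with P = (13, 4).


Doubling: s = (3 x1^2 + a) / (2 y1)
s = (3*13^2 + 0) / (2*4) mod 17 = 6
x3 = s^2 - 2 x1 mod 17 = 6^2 - 2*13 = 10
y3 = s (x1 - x3) - y1 mod 17 = 6 * (13 - 10) - 4 = 14

2P = (10, 14)


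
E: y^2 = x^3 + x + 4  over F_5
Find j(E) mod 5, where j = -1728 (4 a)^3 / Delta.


Delta = -16(4 a^3 + 27 b^2) mod 5 = 4
-1728 * (4 a)^3 = -1728 * (4*1)^3 mod 5 = 3
j = 3 * 4^(-1) mod 5 = 2

j = 2 (mod 5)


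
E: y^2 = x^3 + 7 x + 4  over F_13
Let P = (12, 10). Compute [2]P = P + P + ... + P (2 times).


k = 2 = 10_2 (binary, LSB first: 01)
Double-and-add from P = (12, 10):
  bit 0 = 0: acc unchanged = O
  bit 1 = 1: acc = O + (12, 3) = (12, 3)

2P = (12, 3)


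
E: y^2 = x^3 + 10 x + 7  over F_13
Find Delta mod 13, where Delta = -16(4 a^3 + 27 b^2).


4 a^3 + 27 b^2 = 4*10^3 + 27*7^2 = 4000 + 1323 = 5323
Delta = -16 * (5323) = -85168
Delta mod 13 = 8

Delta = 8 (mod 13)


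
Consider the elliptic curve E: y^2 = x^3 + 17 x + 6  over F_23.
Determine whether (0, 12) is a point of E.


Check whether y^2 = x^3 + 17 x + 6 (mod 23) for (x, y) = (0, 12).
LHS: y^2 = 12^2 mod 23 = 6
RHS: x^3 + 17 x + 6 = 0^3 + 17*0 + 6 mod 23 = 6
LHS = RHS

Yes, on the curve


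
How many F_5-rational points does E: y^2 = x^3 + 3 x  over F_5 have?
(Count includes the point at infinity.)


For each x in F_5, count y with y^2 = x^3 + 3 x + 0 mod 5:
  x = 0: RHS = 0, y in [0]  -> 1 point(s)
  x = 1: RHS = 4, y in [2, 3]  -> 2 point(s)
  x = 2: RHS = 4, y in [2, 3]  -> 2 point(s)
  x = 3: RHS = 1, y in [1, 4]  -> 2 point(s)
  x = 4: RHS = 1, y in [1, 4]  -> 2 point(s)
Affine points: 9. Add the point at infinity: total = 10.

#E(F_5) = 10


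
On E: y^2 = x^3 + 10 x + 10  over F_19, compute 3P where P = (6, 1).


k = 3 = 11_2 (binary, LSB first: 11)
Double-and-add from P = (6, 1):
  bit 0 = 1: acc = O + (6, 1) = (6, 1)
  bit 1 = 1: acc = (6, 1) + (11, 8) = (7, 9)

3P = (7, 9)


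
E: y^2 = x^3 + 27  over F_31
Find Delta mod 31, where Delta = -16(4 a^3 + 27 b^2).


4 a^3 + 27 b^2 = 4*0^3 + 27*27^2 = 0 + 19683 = 19683
Delta = -16 * (19683) = -314928
Delta mod 31 = 1

Delta = 1 (mod 31)


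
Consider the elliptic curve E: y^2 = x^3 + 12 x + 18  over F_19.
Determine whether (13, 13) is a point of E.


Check whether y^2 = x^3 + 12 x + 18 (mod 19) for (x, y) = (13, 13).
LHS: y^2 = 13^2 mod 19 = 17
RHS: x^3 + 12 x + 18 = 13^3 + 12*13 + 18 mod 19 = 15
LHS != RHS

No, not on the curve


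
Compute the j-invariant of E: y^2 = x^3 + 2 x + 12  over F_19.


Delta = -16(4 a^3 + 27 b^2) mod 19 = 18
-1728 * (4 a)^3 = -1728 * (4*2)^3 mod 19 = 18
j = 18 * 18^(-1) mod 19 = 1

j = 1 (mod 19)


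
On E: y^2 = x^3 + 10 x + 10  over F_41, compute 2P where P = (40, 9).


Doubling: s = (3 x1^2 + a) / (2 y1)
s = (3*40^2 + 10) / (2*9) mod 41 = 3
x3 = s^2 - 2 x1 mod 41 = 3^2 - 2*40 = 11
y3 = s (x1 - x3) - y1 mod 41 = 3 * (40 - 11) - 9 = 37

2P = (11, 37)


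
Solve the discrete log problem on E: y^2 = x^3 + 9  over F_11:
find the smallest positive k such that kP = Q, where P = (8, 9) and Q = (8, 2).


Enumerate multiples of P until we hit Q = (8, 2):
  1P = (8, 9)
  2P = (0, 3)
  3P = (7, 0)
  4P = (0, 8)
  5P = (8, 2)
Match found at i = 5.

k = 5


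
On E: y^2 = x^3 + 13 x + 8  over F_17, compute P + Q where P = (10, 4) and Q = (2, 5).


P != Q, so use the chord formula.
s = (y2 - y1) / (x2 - x1) = (1) / (9) mod 17 = 2
x3 = s^2 - x1 - x2 mod 17 = 2^2 - 10 - 2 = 9
y3 = s (x1 - x3) - y1 mod 17 = 2 * (10 - 9) - 4 = 15

P + Q = (9, 15)


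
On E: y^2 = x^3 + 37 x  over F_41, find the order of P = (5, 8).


Compute successive multiples of P until we hit O:
  1P = (5, 8)
  2P = (39, 0)
  3P = (5, 33)
  4P = O

ord(P) = 4


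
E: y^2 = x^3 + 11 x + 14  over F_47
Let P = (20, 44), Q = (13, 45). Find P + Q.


P != Q, so use the chord formula.
s = (y2 - y1) / (x2 - x1) = (1) / (40) mod 47 = 20
x3 = s^2 - x1 - x2 mod 47 = 20^2 - 20 - 13 = 38
y3 = s (x1 - x3) - y1 mod 47 = 20 * (20 - 38) - 44 = 19

P + Q = (38, 19)


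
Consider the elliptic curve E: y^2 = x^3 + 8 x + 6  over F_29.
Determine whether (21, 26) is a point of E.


Check whether y^2 = x^3 + 8 x + 6 (mod 29) for (x, y) = (21, 26).
LHS: y^2 = 26^2 mod 29 = 9
RHS: x^3 + 8 x + 6 = 21^3 + 8*21 + 6 mod 29 = 10
LHS != RHS

No, not on the curve


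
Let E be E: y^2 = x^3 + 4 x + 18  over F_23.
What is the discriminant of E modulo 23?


4 a^3 + 27 b^2 = 4*4^3 + 27*18^2 = 256 + 8748 = 9004
Delta = -16 * (9004) = -144064
Delta mod 23 = 8

Delta = 8 (mod 23)


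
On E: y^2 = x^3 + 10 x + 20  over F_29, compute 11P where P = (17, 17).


k = 11 = 1011_2 (binary, LSB first: 1101)
Double-and-add from P = (17, 17):
  bit 0 = 1: acc = O + (17, 17) = (17, 17)
  bit 1 = 1: acc = (17, 17) + (19, 15) = (23, 18)
  bit 2 = 0: acc unchanged = (23, 18)
  bit 3 = 1: acc = (23, 18) + (14, 2) = (17, 12)

11P = (17, 12)


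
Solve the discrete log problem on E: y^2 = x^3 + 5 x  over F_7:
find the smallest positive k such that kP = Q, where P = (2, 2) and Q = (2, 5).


Enumerate multiples of P until we hit Q = (2, 5):
  1P = (2, 2)
  2P = (4, 0)
  3P = (2, 5)
Match found at i = 3.

k = 3


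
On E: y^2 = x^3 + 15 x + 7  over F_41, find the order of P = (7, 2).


Compute successive multiples of P until we hit O:
  1P = (7, 2)
  2P = (17, 3)
  3P = (33, 20)
  4P = (9, 25)
  5P = (24, 28)
  6P = (20, 36)
  7P = (32, 2)
  8P = (2, 39)
  ... (continuing to 42P)
  42P = O

ord(P) = 42


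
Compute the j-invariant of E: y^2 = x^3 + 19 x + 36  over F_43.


Delta = -16(4 a^3 + 27 b^2) mod 43 = 42
-1728 * (4 a)^3 = -1728 * (4*19)^3 mod 43 = 2
j = 2 * 42^(-1) mod 43 = 41

j = 41 (mod 43)


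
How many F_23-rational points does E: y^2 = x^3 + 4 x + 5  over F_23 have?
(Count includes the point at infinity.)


For each x in F_23, count y with y^2 = x^3 + 4 x + 5 mod 23:
  x = 4: RHS = 16, y in [4, 19]  -> 2 point(s)
  x = 5: RHS = 12, y in [9, 14]  -> 2 point(s)
  x = 7: RHS = 8, y in [10, 13]  -> 2 point(s)
  x = 11: RHS = 0, y in [0]  -> 1 point(s)
  x = 13: RHS = 0, y in [0]  -> 1 point(s)
  x = 15: RHS = 13, y in [6, 17]  -> 2 point(s)
  x = 16: RHS = 2, y in [5, 18]  -> 2 point(s)
  x = 17: RHS = 18, y in [8, 15]  -> 2 point(s)
  x = 20: RHS = 12, y in [9, 14]  -> 2 point(s)
  x = 21: RHS = 12, y in [9, 14]  -> 2 point(s)
  x = 22: RHS = 0, y in [0]  -> 1 point(s)
Affine points: 19. Add the point at infinity: total = 20.

#E(F_23) = 20


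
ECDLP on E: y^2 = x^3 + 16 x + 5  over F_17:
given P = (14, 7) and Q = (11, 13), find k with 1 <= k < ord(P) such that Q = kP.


Enumerate multiples of P until we hit Q = (11, 13):
  1P = (14, 7)
  2P = (15, 13)
  3P = (7, 1)
  4P = (12, 2)
  5P = (10, 3)
  6P = (11, 13)
Match found at i = 6.

k = 6


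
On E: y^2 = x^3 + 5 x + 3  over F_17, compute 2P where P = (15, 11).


Doubling: s = (3 x1^2 + a) / (2 y1)
s = (3*15^2 + 5) / (2*11) mod 17 = 0
x3 = s^2 - 2 x1 mod 17 = 0^2 - 2*15 = 4
y3 = s (x1 - x3) - y1 mod 17 = 0 * (15 - 4) - 11 = 6

2P = (4, 6)


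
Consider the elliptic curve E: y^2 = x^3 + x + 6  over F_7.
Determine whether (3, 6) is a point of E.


Check whether y^2 = x^3 + 1 x + 6 (mod 7) for (x, y) = (3, 6).
LHS: y^2 = 6^2 mod 7 = 1
RHS: x^3 + 1 x + 6 = 3^3 + 1*3 + 6 mod 7 = 1
LHS = RHS

Yes, on the curve


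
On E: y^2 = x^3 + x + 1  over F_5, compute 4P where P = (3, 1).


k = 4 = 100_2 (binary, LSB first: 001)
Double-and-add from P = (3, 1):
  bit 0 = 0: acc unchanged = O
  bit 1 = 0: acc unchanged = O
  bit 2 = 1: acc = O + (4, 2) = (4, 2)

4P = (4, 2)


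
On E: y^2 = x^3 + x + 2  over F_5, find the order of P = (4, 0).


Compute successive multiples of P until we hit O:
  1P = (4, 0)
  2P = O

ord(P) = 2


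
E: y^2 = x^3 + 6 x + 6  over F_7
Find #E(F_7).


For each x in F_7, count y with y^2 = x^3 + 6 x + 6 mod 7:
  x = 3: RHS = 2, y in [3, 4]  -> 2 point(s)
  x = 5: RHS = 0, y in [0]  -> 1 point(s)
Affine points: 3. Add the point at infinity: total = 4.

#E(F_7) = 4


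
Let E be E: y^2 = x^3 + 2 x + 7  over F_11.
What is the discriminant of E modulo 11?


4 a^3 + 27 b^2 = 4*2^3 + 27*7^2 = 32 + 1323 = 1355
Delta = -16 * (1355) = -21680
Delta mod 11 = 1

Delta = 1 (mod 11)


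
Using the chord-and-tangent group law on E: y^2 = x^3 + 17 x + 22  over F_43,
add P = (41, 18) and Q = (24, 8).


P != Q, so use the chord formula.
s = (y2 - y1) / (x2 - x1) = (33) / (26) mod 43 = 36
x3 = s^2 - x1 - x2 mod 43 = 36^2 - 41 - 24 = 27
y3 = s (x1 - x3) - y1 mod 43 = 36 * (41 - 27) - 18 = 13

P + Q = (27, 13)


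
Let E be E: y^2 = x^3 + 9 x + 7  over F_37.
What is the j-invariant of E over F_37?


Delta = -16(4 a^3 + 27 b^2) mod 37 = 34
-1728 * (4 a)^3 = -1728 * (4*9)^3 mod 37 = 26
j = 26 * 34^(-1) mod 37 = 16

j = 16 (mod 37)


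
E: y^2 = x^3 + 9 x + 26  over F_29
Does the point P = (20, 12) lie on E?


Check whether y^2 = x^3 + 9 x + 26 (mod 29) for (x, y) = (20, 12).
LHS: y^2 = 12^2 mod 29 = 28
RHS: x^3 + 9 x + 26 = 20^3 + 9*20 + 26 mod 29 = 28
LHS = RHS

Yes, on the curve


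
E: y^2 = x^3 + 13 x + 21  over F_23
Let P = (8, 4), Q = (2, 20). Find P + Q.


P != Q, so use the chord formula.
s = (y2 - y1) / (x2 - x1) = (16) / (17) mod 23 = 5
x3 = s^2 - x1 - x2 mod 23 = 5^2 - 8 - 2 = 15
y3 = s (x1 - x3) - y1 mod 23 = 5 * (8 - 15) - 4 = 7

P + Q = (15, 7)


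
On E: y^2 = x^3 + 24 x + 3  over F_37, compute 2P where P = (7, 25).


Doubling: s = (3 x1^2 + a) / (2 y1)
s = (3*7^2 + 24) / (2*25) mod 37 = 16
x3 = s^2 - 2 x1 mod 37 = 16^2 - 2*7 = 20
y3 = s (x1 - x3) - y1 mod 37 = 16 * (7 - 20) - 25 = 26

2P = (20, 26)


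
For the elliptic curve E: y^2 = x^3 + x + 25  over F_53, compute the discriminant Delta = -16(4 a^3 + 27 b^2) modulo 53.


4 a^3 + 27 b^2 = 4*1^3 + 27*25^2 = 4 + 16875 = 16879
Delta = -16 * (16879) = -270064
Delta mod 53 = 24

Delta = 24 (mod 53)


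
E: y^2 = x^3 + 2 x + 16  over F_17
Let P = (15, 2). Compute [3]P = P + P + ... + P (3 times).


k = 3 = 11_2 (binary, LSB first: 11)
Double-and-add from P = (15, 2):
  bit 0 = 1: acc = O + (15, 2) = (15, 2)
  bit 1 = 1: acc = (15, 2) + (12, 0) = (15, 15)

3P = (15, 15)


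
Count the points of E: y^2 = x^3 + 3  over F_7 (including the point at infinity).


For each x in F_7, count y with y^2 = x^3 + 0 x + 3 mod 7:
  x = 1: RHS = 4, y in [2, 5]  -> 2 point(s)
  x = 2: RHS = 4, y in [2, 5]  -> 2 point(s)
  x = 3: RHS = 2, y in [3, 4]  -> 2 point(s)
  x = 4: RHS = 4, y in [2, 5]  -> 2 point(s)
  x = 5: RHS = 2, y in [3, 4]  -> 2 point(s)
  x = 6: RHS = 2, y in [3, 4]  -> 2 point(s)
Affine points: 12. Add the point at infinity: total = 13.

#E(F_7) = 13


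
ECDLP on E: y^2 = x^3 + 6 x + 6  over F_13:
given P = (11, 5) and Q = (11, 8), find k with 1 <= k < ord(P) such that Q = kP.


Enumerate multiples of P until we hit Q = (11, 8):
  1P = (11, 5)
  2P = (1, 0)
  3P = (11, 8)
Match found at i = 3.

k = 3


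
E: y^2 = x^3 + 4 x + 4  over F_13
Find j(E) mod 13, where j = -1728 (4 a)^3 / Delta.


Delta = -16(4 a^3 + 27 b^2) mod 13 = 3
-1728 * (4 a)^3 = -1728 * (4*4)^3 mod 13 = 1
j = 1 * 3^(-1) mod 13 = 9

j = 9 (mod 13)


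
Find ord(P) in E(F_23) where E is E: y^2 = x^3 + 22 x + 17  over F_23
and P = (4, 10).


Compute successive multiples of P until we hit O:
  1P = (4, 10)
  2P = (10, 15)
  3P = (18, 9)
  4P = (3, 8)
  5P = (20, 4)
  6P = (11, 7)
  7P = (11, 16)
  8P = (20, 19)
  ... (continuing to 13P)
  13P = O

ord(P) = 13


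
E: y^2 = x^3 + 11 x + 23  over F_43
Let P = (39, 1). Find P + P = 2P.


Doubling: s = (3 x1^2 + a) / (2 y1)
s = (3*39^2 + 11) / (2*1) mod 43 = 8
x3 = s^2 - 2 x1 mod 43 = 8^2 - 2*39 = 29
y3 = s (x1 - x3) - y1 mod 43 = 8 * (39 - 29) - 1 = 36

2P = (29, 36)


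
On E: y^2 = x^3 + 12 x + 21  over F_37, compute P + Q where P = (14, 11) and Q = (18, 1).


P != Q, so use the chord formula.
s = (y2 - y1) / (x2 - x1) = (27) / (4) mod 37 = 16
x3 = s^2 - x1 - x2 mod 37 = 16^2 - 14 - 18 = 2
y3 = s (x1 - x3) - y1 mod 37 = 16 * (14 - 2) - 11 = 33

P + Q = (2, 33)


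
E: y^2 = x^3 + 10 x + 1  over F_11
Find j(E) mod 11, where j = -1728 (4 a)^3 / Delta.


Delta = -16(4 a^3 + 27 b^2) mod 11 = 6
-1728 * (4 a)^3 = -1728 * (4*10)^3 mod 11 = 9
j = 9 * 6^(-1) mod 11 = 7

j = 7 (mod 11)


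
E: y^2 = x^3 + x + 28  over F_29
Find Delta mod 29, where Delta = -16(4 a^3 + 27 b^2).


4 a^3 + 27 b^2 = 4*1^3 + 27*28^2 = 4 + 21168 = 21172
Delta = -16 * (21172) = -338752
Delta mod 29 = 26

Delta = 26 (mod 29)


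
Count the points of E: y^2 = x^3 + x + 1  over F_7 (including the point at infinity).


For each x in F_7, count y with y^2 = x^3 + 1 x + 1 mod 7:
  x = 0: RHS = 1, y in [1, 6]  -> 2 point(s)
  x = 2: RHS = 4, y in [2, 5]  -> 2 point(s)
Affine points: 4. Add the point at infinity: total = 5.

#E(F_7) = 5


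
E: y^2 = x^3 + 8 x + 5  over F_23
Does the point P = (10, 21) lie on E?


Check whether y^2 = x^3 + 8 x + 5 (mod 23) for (x, y) = (10, 21).
LHS: y^2 = 21^2 mod 23 = 4
RHS: x^3 + 8 x + 5 = 10^3 + 8*10 + 5 mod 23 = 4
LHS = RHS

Yes, on the curve


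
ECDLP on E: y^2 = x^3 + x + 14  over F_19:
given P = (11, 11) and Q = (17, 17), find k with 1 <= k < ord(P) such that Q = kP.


Enumerate multiples of P until we hit Q = (17, 17):
  1P = (11, 11)
  2P = (17, 2)
  3P = (17, 17)
Match found at i = 3.

k = 3


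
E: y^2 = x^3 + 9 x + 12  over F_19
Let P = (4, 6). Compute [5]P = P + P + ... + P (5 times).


k = 5 = 101_2 (binary, LSB first: 101)
Double-and-add from P = (4, 6):
  bit 0 = 1: acc = O + (4, 6) = (4, 6)
  bit 1 = 0: acc unchanged = (4, 6)
  bit 2 = 1: acc = (4, 6) + (8, 8) = (12, 9)

5P = (12, 9)


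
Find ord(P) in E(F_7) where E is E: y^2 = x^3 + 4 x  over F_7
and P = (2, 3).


Compute successive multiples of P until we hit O:
  1P = (2, 3)
  2P = (0, 0)
  3P = (2, 4)
  4P = O

ord(P) = 4


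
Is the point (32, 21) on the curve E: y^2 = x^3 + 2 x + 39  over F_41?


Check whether y^2 = x^3 + 2 x + 39 (mod 41) for (x, y) = (32, 21).
LHS: y^2 = 21^2 mod 41 = 31
RHS: x^3 + 2 x + 39 = 32^3 + 2*32 + 39 mod 41 = 30
LHS != RHS

No, not on the curve


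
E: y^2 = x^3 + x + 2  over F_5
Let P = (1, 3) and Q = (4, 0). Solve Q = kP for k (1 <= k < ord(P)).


Enumerate multiples of P until we hit Q = (4, 0):
  1P = (1, 3)
  2P = (4, 0)
Match found at i = 2.

k = 2


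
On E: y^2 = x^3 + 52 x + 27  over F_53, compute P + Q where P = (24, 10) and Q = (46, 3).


P != Q, so use the chord formula.
s = (y2 - y1) / (x2 - x1) = (46) / (22) mod 53 = 31
x3 = s^2 - x1 - x2 mod 53 = 31^2 - 24 - 46 = 43
y3 = s (x1 - x3) - y1 mod 53 = 31 * (24 - 43) - 10 = 37

P + Q = (43, 37)


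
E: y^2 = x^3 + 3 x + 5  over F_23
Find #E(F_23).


For each x in F_23, count y with y^2 = x^3 + 3 x + 5 mod 23:
  x = 1: RHS = 9, y in [3, 20]  -> 2 point(s)
  x = 3: RHS = 18, y in [8, 15]  -> 2 point(s)
  x = 4: RHS = 12, y in [9, 14]  -> 2 point(s)
  x = 6: RHS = 9, y in [3, 20]  -> 2 point(s)
  x = 7: RHS = 1, y in [1, 22]  -> 2 point(s)
  x = 8: RHS = 12, y in [9, 14]  -> 2 point(s)
  x = 9: RHS = 2, y in [5, 18]  -> 2 point(s)
  x = 10: RHS = 0, y in [0]  -> 1 point(s)
  x = 11: RHS = 12, y in [9, 14]  -> 2 point(s)
  x = 14: RHS = 8, y in [10, 13]  -> 2 point(s)
  x = 16: RHS = 9, y in [3, 20]  -> 2 point(s)
  x = 17: RHS = 1, y in [1, 22]  -> 2 point(s)
  x = 18: RHS = 3, y in [7, 16]  -> 2 point(s)
  x = 22: RHS = 1, y in [1, 22]  -> 2 point(s)
Affine points: 27. Add the point at infinity: total = 28.

#E(F_23) = 28


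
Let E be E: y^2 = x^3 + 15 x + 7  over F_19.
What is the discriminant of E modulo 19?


4 a^3 + 27 b^2 = 4*15^3 + 27*7^2 = 13500 + 1323 = 14823
Delta = -16 * (14823) = -237168
Delta mod 19 = 9

Delta = 9 (mod 19)


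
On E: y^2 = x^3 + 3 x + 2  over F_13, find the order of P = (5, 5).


Compute successive multiples of P until we hit O:
  1P = (5, 5)
  2P = (3, 8)
  3P = (4, 0)
  4P = (3, 5)
  5P = (5, 8)
  6P = O

ord(P) = 6


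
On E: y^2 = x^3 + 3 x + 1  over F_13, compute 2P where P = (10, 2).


k = 2 = 10_2 (binary, LSB first: 01)
Double-and-add from P = (10, 2):
  bit 0 = 0: acc unchanged = O
  bit 1 = 1: acc = O + (7, 1) = (7, 1)

2P = (7, 1)


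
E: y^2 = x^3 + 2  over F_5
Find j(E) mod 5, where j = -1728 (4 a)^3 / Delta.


Delta = -16(4 a^3 + 27 b^2) mod 5 = 2
-1728 * (4 a)^3 = -1728 * (4*0)^3 mod 5 = 0
j = 0 * 2^(-1) mod 5 = 0

j = 0 (mod 5)


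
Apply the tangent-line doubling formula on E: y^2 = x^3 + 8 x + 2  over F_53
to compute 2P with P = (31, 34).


Doubling: s = (3 x1^2 + a) / (2 y1)
s = (3*31^2 + 8) / (2*34) mod 53 = 9
x3 = s^2 - 2 x1 mod 53 = 9^2 - 2*31 = 19
y3 = s (x1 - x3) - y1 mod 53 = 9 * (31 - 19) - 34 = 21

2P = (19, 21)


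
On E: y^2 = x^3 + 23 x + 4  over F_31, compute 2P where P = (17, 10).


Doubling: s = (3 x1^2 + a) / (2 y1)
s = (3*17^2 + 23) / (2*10) mod 31 = 29
x3 = s^2 - 2 x1 mod 31 = 29^2 - 2*17 = 1
y3 = s (x1 - x3) - y1 mod 31 = 29 * (17 - 1) - 10 = 20

2P = (1, 20)
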